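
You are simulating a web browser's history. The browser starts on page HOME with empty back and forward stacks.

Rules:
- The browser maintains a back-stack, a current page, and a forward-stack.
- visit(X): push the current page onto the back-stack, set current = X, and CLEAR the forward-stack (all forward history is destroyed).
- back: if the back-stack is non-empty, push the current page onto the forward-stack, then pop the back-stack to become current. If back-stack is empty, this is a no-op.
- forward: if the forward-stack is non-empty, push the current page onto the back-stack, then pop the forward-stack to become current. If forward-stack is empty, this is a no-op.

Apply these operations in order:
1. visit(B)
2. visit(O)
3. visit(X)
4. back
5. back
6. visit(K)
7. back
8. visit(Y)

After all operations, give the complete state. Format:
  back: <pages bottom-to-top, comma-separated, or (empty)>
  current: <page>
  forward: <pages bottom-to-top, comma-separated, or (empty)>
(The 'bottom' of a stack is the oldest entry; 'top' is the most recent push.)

After 1 (visit(B)): cur=B back=1 fwd=0
After 2 (visit(O)): cur=O back=2 fwd=0
After 3 (visit(X)): cur=X back=3 fwd=0
After 4 (back): cur=O back=2 fwd=1
After 5 (back): cur=B back=1 fwd=2
After 6 (visit(K)): cur=K back=2 fwd=0
After 7 (back): cur=B back=1 fwd=1
After 8 (visit(Y)): cur=Y back=2 fwd=0

Answer: back: HOME,B
current: Y
forward: (empty)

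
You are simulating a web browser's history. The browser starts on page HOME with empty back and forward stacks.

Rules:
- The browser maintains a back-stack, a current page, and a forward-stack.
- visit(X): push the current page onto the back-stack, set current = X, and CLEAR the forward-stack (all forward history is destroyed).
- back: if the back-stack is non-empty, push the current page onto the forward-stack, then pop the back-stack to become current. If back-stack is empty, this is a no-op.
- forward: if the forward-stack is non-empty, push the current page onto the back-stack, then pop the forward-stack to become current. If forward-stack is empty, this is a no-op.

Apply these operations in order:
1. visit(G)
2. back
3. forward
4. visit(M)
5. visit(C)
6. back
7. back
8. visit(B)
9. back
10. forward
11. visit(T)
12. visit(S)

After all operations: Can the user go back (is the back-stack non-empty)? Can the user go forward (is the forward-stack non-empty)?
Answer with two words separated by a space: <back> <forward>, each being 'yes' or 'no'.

After 1 (visit(G)): cur=G back=1 fwd=0
After 2 (back): cur=HOME back=0 fwd=1
After 3 (forward): cur=G back=1 fwd=0
After 4 (visit(M)): cur=M back=2 fwd=0
After 5 (visit(C)): cur=C back=3 fwd=0
After 6 (back): cur=M back=2 fwd=1
After 7 (back): cur=G back=1 fwd=2
After 8 (visit(B)): cur=B back=2 fwd=0
After 9 (back): cur=G back=1 fwd=1
After 10 (forward): cur=B back=2 fwd=0
After 11 (visit(T)): cur=T back=3 fwd=0
After 12 (visit(S)): cur=S back=4 fwd=0

Answer: yes no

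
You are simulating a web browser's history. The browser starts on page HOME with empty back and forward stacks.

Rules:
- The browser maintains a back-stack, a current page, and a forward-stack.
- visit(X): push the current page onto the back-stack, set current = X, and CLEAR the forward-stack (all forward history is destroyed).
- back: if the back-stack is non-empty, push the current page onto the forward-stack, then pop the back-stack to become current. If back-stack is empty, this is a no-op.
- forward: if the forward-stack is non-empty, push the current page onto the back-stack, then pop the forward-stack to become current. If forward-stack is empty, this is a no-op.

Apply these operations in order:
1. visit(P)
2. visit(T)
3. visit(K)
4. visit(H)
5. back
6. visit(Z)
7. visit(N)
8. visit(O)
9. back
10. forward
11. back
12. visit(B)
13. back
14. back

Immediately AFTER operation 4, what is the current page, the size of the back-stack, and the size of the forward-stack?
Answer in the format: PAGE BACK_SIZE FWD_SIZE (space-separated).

After 1 (visit(P)): cur=P back=1 fwd=0
After 2 (visit(T)): cur=T back=2 fwd=0
After 3 (visit(K)): cur=K back=3 fwd=0
After 4 (visit(H)): cur=H back=4 fwd=0

H 4 0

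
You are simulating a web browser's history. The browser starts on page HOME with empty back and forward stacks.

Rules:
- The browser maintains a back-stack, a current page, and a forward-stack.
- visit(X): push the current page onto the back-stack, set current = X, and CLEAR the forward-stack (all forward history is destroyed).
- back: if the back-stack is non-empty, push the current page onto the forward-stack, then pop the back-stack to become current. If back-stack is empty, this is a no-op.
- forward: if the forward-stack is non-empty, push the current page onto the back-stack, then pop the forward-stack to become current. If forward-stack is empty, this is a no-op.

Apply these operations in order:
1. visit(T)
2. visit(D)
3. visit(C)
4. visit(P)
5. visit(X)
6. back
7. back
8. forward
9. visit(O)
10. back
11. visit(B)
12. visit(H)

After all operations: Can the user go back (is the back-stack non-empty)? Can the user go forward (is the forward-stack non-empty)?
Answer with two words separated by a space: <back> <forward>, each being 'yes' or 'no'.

Answer: yes no

Derivation:
After 1 (visit(T)): cur=T back=1 fwd=0
After 2 (visit(D)): cur=D back=2 fwd=0
After 3 (visit(C)): cur=C back=3 fwd=0
After 4 (visit(P)): cur=P back=4 fwd=0
After 5 (visit(X)): cur=X back=5 fwd=0
After 6 (back): cur=P back=4 fwd=1
After 7 (back): cur=C back=3 fwd=2
After 8 (forward): cur=P back=4 fwd=1
After 9 (visit(O)): cur=O back=5 fwd=0
After 10 (back): cur=P back=4 fwd=1
After 11 (visit(B)): cur=B back=5 fwd=0
After 12 (visit(H)): cur=H back=6 fwd=0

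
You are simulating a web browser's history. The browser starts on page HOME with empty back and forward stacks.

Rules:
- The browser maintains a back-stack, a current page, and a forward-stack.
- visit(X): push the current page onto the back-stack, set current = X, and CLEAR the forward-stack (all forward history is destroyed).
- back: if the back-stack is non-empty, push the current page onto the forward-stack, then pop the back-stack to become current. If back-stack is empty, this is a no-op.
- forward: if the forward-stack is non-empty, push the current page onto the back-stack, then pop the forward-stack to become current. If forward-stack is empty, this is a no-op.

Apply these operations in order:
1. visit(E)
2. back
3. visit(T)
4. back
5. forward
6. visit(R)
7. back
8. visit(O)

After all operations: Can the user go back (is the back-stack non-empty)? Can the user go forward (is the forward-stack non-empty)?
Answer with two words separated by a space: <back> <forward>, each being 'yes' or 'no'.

Answer: yes no

Derivation:
After 1 (visit(E)): cur=E back=1 fwd=0
After 2 (back): cur=HOME back=0 fwd=1
After 3 (visit(T)): cur=T back=1 fwd=0
After 4 (back): cur=HOME back=0 fwd=1
After 5 (forward): cur=T back=1 fwd=0
After 6 (visit(R)): cur=R back=2 fwd=0
After 7 (back): cur=T back=1 fwd=1
After 8 (visit(O)): cur=O back=2 fwd=0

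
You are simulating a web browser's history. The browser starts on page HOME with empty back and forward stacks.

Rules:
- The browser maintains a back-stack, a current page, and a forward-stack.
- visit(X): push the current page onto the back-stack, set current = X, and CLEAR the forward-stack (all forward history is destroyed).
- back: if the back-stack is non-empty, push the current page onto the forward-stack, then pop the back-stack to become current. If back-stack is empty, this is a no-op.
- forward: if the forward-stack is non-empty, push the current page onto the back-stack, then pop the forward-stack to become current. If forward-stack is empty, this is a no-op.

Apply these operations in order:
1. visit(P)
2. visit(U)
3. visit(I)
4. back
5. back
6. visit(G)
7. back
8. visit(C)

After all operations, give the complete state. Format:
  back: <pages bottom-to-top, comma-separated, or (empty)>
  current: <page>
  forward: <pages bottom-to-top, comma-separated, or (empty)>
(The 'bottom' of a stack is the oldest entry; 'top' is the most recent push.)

After 1 (visit(P)): cur=P back=1 fwd=0
After 2 (visit(U)): cur=U back=2 fwd=0
After 3 (visit(I)): cur=I back=3 fwd=0
After 4 (back): cur=U back=2 fwd=1
After 5 (back): cur=P back=1 fwd=2
After 6 (visit(G)): cur=G back=2 fwd=0
After 7 (back): cur=P back=1 fwd=1
After 8 (visit(C)): cur=C back=2 fwd=0

Answer: back: HOME,P
current: C
forward: (empty)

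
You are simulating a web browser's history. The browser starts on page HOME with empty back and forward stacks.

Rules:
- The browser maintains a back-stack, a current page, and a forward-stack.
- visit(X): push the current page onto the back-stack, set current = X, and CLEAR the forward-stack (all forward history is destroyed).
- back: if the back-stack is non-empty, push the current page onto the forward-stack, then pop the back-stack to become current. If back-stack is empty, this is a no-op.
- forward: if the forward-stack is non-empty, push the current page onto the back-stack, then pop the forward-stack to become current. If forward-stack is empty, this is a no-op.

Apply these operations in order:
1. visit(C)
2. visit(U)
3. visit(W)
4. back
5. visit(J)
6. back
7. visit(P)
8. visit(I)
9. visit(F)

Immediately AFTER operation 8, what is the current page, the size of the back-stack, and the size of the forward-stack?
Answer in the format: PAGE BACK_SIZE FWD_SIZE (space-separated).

After 1 (visit(C)): cur=C back=1 fwd=0
After 2 (visit(U)): cur=U back=2 fwd=0
After 3 (visit(W)): cur=W back=3 fwd=0
After 4 (back): cur=U back=2 fwd=1
After 5 (visit(J)): cur=J back=3 fwd=0
After 6 (back): cur=U back=2 fwd=1
After 7 (visit(P)): cur=P back=3 fwd=0
After 8 (visit(I)): cur=I back=4 fwd=0

I 4 0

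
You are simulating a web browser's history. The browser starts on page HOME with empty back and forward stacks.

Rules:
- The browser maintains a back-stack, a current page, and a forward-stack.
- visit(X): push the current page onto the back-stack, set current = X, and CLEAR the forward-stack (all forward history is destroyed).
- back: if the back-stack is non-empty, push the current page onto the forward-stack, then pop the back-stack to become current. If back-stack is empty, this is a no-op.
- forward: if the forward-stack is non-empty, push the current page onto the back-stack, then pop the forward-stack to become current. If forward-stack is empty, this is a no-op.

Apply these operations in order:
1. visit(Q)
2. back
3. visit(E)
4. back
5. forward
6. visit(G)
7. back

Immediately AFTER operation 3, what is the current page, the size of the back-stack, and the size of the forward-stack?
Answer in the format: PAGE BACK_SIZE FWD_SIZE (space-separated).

After 1 (visit(Q)): cur=Q back=1 fwd=0
After 2 (back): cur=HOME back=0 fwd=1
After 3 (visit(E)): cur=E back=1 fwd=0

E 1 0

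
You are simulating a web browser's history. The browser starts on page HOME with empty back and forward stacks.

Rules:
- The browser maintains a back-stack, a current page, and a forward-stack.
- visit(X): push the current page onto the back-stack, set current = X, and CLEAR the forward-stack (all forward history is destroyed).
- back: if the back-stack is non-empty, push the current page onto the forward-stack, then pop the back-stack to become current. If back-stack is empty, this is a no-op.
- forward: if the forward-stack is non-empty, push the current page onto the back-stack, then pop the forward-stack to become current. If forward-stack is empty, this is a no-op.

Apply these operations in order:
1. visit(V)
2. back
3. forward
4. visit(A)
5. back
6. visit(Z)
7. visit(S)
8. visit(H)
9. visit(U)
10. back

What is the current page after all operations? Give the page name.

Answer: H

Derivation:
After 1 (visit(V)): cur=V back=1 fwd=0
After 2 (back): cur=HOME back=0 fwd=1
After 3 (forward): cur=V back=1 fwd=0
After 4 (visit(A)): cur=A back=2 fwd=0
After 5 (back): cur=V back=1 fwd=1
After 6 (visit(Z)): cur=Z back=2 fwd=0
After 7 (visit(S)): cur=S back=3 fwd=0
After 8 (visit(H)): cur=H back=4 fwd=0
After 9 (visit(U)): cur=U back=5 fwd=0
After 10 (back): cur=H back=4 fwd=1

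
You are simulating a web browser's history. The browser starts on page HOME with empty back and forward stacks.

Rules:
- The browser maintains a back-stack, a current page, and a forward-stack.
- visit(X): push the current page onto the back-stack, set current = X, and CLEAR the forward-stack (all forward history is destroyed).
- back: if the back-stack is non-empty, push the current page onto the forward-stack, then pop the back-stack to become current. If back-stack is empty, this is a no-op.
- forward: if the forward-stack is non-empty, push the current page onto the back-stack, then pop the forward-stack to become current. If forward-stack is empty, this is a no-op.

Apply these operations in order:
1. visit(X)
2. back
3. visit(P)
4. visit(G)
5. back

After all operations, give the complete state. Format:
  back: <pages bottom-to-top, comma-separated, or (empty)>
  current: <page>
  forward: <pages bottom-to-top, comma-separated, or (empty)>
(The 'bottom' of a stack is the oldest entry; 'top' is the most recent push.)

After 1 (visit(X)): cur=X back=1 fwd=0
After 2 (back): cur=HOME back=0 fwd=1
After 3 (visit(P)): cur=P back=1 fwd=0
After 4 (visit(G)): cur=G back=2 fwd=0
After 5 (back): cur=P back=1 fwd=1

Answer: back: HOME
current: P
forward: G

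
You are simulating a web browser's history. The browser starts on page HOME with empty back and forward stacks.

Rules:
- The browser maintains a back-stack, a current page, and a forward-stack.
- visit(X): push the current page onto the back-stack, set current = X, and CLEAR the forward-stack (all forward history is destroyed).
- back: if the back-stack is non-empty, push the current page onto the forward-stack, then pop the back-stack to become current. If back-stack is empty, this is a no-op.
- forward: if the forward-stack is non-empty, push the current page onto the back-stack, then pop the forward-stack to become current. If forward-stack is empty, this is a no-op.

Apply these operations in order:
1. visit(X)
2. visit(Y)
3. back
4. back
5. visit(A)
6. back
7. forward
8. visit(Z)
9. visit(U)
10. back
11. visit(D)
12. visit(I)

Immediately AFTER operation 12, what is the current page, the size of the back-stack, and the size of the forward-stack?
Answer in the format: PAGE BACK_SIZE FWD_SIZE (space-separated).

After 1 (visit(X)): cur=X back=1 fwd=0
After 2 (visit(Y)): cur=Y back=2 fwd=0
After 3 (back): cur=X back=1 fwd=1
After 4 (back): cur=HOME back=0 fwd=2
After 5 (visit(A)): cur=A back=1 fwd=0
After 6 (back): cur=HOME back=0 fwd=1
After 7 (forward): cur=A back=1 fwd=0
After 8 (visit(Z)): cur=Z back=2 fwd=0
After 9 (visit(U)): cur=U back=3 fwd=0
After 10 (back): cur=Z back=2 fwd=1
After 11 (visit(D)): cur=D back=3 fwd=0
After 12 (visit(I)): cur=I back=4 fwd=0

I 4 0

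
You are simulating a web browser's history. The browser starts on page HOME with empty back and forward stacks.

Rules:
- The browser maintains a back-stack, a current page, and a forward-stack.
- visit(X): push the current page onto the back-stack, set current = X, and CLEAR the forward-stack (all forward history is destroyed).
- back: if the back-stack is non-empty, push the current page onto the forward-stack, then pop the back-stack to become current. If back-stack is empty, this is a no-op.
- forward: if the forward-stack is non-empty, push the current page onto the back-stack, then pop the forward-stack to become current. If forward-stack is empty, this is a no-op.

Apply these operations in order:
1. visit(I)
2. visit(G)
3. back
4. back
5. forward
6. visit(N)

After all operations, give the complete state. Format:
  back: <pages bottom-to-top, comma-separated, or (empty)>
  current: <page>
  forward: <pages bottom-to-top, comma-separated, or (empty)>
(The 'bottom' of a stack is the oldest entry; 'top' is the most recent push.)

Answer: back: HOME,I
current: N
forward: (empty)

Derivation:
After 1 (visit(I)): cur=I back=1 fwd=0
After 2 (visit(G)): cur=G back=2 fwd=0
After 3 (back): cur=I back=1 fwd=1
After 4 (back): cur=HOME back=0 fwd=2
After 5 (forward): cur=I back=1 fwd=1
After 6 (visit(N)): cur=N back=2 fwd=0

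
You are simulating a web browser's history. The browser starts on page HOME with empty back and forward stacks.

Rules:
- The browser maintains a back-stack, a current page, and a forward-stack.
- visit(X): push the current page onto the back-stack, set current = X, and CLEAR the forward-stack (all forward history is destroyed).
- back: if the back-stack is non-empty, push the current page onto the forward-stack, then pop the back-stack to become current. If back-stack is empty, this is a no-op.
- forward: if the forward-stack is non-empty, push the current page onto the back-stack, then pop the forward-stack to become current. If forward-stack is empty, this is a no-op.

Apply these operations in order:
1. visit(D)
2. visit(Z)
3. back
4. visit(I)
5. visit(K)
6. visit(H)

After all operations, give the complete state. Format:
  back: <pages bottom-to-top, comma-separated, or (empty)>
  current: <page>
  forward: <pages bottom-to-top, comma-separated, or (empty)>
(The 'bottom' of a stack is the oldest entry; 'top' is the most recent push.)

After 1 (visit(D)): cur=D back=1 fwd=0
After 2 (visit(Z)): cur=Z back=2 fwd=0
After 3 (back): cur=D back=1 fwd=1
After 4 (visit(I)): cur=I back=2 fwd=0
After 5 (visit(K)): cur=K back=3 fwd=0
After 6 (visit(H)): cur=H back=4 fwd=0

Answer: back: HOME,D,I,K
current: H
forward: (empty)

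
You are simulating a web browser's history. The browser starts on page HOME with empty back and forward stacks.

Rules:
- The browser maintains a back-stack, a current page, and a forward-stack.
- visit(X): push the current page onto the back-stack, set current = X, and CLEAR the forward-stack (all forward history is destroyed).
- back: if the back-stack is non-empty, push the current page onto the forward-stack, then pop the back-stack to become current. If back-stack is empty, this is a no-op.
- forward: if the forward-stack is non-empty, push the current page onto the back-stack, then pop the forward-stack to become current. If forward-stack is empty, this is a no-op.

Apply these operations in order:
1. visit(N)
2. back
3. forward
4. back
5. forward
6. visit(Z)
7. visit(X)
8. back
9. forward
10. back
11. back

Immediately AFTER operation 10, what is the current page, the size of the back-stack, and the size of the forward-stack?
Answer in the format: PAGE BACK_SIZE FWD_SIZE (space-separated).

After 1 (visit(N)): cur=N back=1 fwd=0
After 2 (back): cur=HOME back=0 fwd=1
After 3 (forward): cur=N back=1 fwd=0
After 4 (back): cur=HOME back=0 fwd=1
After 5 (forward): cur=N back=1 fwd=0
After 6 (visit(Z)): cur=Z back=2 fwd=0
After 7 (visit(X)): cur=X back=3 fwd=0
After 8 (back): cur=Z back=2 fwd=1
After 9 (forward): cur=X back=3 fwd=0
After 10 (back): cur=Z back=2 fwd=1

Z 2 1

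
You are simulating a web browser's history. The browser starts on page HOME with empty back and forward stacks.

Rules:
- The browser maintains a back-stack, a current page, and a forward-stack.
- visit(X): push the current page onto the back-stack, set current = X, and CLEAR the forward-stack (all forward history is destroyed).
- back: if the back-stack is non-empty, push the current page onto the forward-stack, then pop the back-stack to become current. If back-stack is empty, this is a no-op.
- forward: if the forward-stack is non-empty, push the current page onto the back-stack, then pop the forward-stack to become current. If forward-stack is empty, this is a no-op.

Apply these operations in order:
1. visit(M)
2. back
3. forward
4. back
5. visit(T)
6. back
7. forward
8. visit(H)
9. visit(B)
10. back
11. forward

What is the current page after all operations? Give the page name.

After 1 (visit(M)): cur=M back=1 fwd=0
After 2 (back): cur=HOME back=0 fwd=1
After 3 (forward): cur=M back=1 fwd=0
After 4 (back): cur=HOME back=0 fwd=1
After 5 (visit(T)): cur=T back=1 fwd=0
After 6 (back): cur=HOME back=0 fwd=1
After 7 (forward): cur=T back=1 fwd=0
After 8 (visit(H)): cur=H back=2 fwd=0
After 9 (visit(B)): cur=B back=3 fwd=0
After 10 (back): cur=H back=2 fwd=1
After 11 (forward): cur=B back=3 fwd=0

Answer: B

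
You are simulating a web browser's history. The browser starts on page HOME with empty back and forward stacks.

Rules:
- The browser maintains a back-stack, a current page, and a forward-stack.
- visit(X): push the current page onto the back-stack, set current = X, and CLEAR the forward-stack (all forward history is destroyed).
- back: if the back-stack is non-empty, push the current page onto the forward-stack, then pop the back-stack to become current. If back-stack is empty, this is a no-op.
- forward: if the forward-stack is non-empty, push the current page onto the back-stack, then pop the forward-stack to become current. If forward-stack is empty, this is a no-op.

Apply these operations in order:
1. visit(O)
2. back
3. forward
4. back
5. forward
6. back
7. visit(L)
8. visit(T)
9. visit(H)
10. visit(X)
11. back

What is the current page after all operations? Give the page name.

Answer: H

Derivation:
After 1 (visit(O)): cur=O back=1 fwd=0
After 2 (back): cur=HOME back=0 fwd=1
After 3 (forward): cur=O back=1 fwd=0
After 4 (back): cur=HOME back=0 fwd=1
After 5 (forward): cur=O back=1 fwd=0
After 6 (back): cur=HOME back=0 fwd=1
After 7 (visit(L)): cur=L back=1 fwd=0
After 8 (visit(T)): cur=T back=2 fwd=0
After 9 (visit(H)): cur=H back=3 fwd=0
After 10 (visit(X)): cur=X back=4 fwd=0
After 11 (back): cur=H back=3 fwd=1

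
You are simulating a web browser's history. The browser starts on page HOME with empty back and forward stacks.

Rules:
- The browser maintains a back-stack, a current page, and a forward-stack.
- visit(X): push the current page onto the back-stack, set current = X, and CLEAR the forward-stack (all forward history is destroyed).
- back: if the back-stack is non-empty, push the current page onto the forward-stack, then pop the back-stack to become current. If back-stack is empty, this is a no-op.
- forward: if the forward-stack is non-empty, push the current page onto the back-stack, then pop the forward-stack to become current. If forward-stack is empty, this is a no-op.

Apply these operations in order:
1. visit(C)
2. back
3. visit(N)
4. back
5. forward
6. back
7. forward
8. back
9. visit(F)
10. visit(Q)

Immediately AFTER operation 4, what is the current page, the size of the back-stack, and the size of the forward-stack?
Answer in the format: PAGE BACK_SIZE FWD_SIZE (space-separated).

After 1 (visit(C)): cur=C back=1 fwd=0
After 2 (back): cur=HOME back=0 fwd=1
After 3 (visit(N)): cur=N back=1 fwd=0
After 4 (back): cur=HOME back=0 fwd=1

HOME 0 1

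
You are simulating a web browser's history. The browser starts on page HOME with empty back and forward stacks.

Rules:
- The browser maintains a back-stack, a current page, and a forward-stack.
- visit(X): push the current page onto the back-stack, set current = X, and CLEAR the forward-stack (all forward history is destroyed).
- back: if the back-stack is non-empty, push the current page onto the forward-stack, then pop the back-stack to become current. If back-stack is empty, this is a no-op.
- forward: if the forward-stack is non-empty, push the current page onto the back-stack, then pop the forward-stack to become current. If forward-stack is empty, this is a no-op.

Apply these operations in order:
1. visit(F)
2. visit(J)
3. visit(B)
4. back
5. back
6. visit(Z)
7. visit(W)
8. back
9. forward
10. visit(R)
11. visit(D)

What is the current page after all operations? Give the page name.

After 1 (visit(F)): cur=F back=1 fwd=0
After 2 (visit(J)): cur=J back=2 fwd=0
After 3 (visit(B)): cur=B back=3 fwd=0
After 4 (back): cur=J back=2 fwd=1
After 5 (back): cur=F back=1 fwd=2
After 6 (visit(Z)): cur=Z back=2 fwd=0
After 7 (visit(W)): cur=W back=3 fwd=0
After 8 (back): cur=Z back=2 fwd=1
After 9 (forward): cur=W back=3 fwd=0
After 10 (visit(R)): cur=R back=4 fwd=0
After 11 (visit(D)): cur=D back=5 fwd=0

Answer: D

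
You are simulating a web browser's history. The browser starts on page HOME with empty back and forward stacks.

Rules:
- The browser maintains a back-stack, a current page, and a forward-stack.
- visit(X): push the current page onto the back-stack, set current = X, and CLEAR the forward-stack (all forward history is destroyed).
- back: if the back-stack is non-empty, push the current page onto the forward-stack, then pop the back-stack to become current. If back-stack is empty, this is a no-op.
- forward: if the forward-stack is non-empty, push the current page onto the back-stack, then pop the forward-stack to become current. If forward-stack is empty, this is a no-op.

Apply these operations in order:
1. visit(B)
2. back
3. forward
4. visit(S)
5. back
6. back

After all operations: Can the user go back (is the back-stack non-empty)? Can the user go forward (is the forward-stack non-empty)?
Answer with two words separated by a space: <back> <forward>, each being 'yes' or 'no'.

After 1 (visit(B)): cur=B back=1 fwd=0
After 2 (back): cur=HOME back=0 fwd=1
After 3 (forward): cur=B back=1 fwd=0
After 4 (visit(S)): cur=S back=2 fwd=0
After 5 (back): cur=B back=1 fwd=1
After 6 (back): cur=HOME back=0 fwd=2

Answer: no yes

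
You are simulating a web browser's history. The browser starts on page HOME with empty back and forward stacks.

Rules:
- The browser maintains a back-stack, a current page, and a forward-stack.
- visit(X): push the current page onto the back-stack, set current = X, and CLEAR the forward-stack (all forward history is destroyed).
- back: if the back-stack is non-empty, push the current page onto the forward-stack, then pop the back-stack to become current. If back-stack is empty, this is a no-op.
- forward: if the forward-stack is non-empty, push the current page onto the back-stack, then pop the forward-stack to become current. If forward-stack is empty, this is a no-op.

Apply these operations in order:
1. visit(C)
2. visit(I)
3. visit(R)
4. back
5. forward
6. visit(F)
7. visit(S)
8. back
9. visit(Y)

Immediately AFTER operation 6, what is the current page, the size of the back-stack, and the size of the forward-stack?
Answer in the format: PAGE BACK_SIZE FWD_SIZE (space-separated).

After 1 (visit(C)): cur=C back=1 fwd=0
After 2 (visit(I)): cur=I back=2 fwd=0
After 3 (visit(R)): cur=R back=3 fwd=0
After 4 (back): cur=I back=2 fwd=1
After 5 (forward): cur=R back=3 fwd=0
After 6 (visit(F)): cur=F back=4 fwd=0

F 4 0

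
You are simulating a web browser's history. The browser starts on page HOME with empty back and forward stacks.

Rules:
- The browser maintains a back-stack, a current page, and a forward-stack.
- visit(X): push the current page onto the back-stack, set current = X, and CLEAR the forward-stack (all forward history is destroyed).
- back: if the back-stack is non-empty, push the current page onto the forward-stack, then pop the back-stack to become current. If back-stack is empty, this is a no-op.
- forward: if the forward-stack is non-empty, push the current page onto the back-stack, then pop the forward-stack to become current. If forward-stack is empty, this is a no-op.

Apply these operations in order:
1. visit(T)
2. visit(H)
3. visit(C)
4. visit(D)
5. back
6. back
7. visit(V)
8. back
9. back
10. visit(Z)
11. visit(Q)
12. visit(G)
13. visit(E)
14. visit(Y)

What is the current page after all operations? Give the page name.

Answer: Y

Derivation:
After 1 (visit(T)): cur=T back=1 fwd=0
After 2 (visit(H)): cur=H back=2 fwd=0
After 3 (visit(C)): cur=C back=3 fwd=0
After 4 (visit(D)): cur=D back=4 fwd=0
After 5 (back): cur=C back=3 fwd=1
After 6 (back): cur=H back=2 fwd=2
After 7 (visit(V)): cur=V back=3 fwd=0
After 8 (back): cur=H back=2 fwd=1
After 9 (back): cur=T back=1 fwd=2
After 10 (visit(Z)): cur=Z back=2 fwd=0
After 11 (visit(Q)): cur=Q back=3 fwd=0
After 12 (visit(G)): cur=G back=4 fwd=0
After 13 (visit(E)): cur=E back=5 fwd=0
After 14 (visit(Y)): cur=Y back=6 fwd=0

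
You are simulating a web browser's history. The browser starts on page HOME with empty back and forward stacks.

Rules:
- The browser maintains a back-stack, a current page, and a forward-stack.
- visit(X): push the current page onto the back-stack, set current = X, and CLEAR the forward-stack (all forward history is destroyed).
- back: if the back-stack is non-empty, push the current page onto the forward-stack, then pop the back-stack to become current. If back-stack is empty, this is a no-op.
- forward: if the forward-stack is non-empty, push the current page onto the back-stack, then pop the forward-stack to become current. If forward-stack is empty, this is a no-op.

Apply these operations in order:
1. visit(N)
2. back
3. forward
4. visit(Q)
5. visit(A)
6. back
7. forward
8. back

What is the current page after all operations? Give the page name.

After 1 (visit(N)): cur=N back=1 fwd=0
After 2 (back): cur=HOME back=0 fwd=1
After 3 (forward): cur=N back=1 fwd=0
After 4 (visit(Q)): cur=Q back=2 fwd=0
After 5 (visit(A)): cur=A back=3 fwd=0
After 6 (back): cur=Q back=2 fwd=1
After 7 (forward): cur=A back=3 fwd=0
After 8 (back): cur=Q back=2 fwd=1

Answer: Q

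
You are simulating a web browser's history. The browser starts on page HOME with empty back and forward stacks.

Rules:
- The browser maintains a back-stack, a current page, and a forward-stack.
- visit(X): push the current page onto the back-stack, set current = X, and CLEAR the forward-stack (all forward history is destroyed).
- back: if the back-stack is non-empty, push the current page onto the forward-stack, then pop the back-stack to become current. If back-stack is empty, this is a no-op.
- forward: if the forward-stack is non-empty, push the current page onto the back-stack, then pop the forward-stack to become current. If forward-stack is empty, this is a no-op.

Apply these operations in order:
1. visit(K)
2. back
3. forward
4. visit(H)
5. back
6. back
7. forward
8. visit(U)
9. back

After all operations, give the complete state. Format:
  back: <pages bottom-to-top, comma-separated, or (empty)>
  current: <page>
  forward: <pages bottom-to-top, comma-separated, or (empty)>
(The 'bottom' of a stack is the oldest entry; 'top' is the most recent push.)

Answer: back: HOME
current: K
forward: U

Derivation:
After 1 (visit(K)): cur=K back=1 fwd=0
After 2 (back): cur=HOME back=0 fwd=1
After 3 (forward): cur=K back=1 fwd=0
After 4 (visit(H)): cur=H back=2 fwd=0
After 5 (back): cur=K back=1 fwd=1
After 6 (back): cur=HOME back=0 fwd=2
After 7 (forward): cur=K back=1 fwd=1
After 8 (visit(U)): cur=U back=2 fwd=0
After 9 (back): cur=K back=1 fwd=1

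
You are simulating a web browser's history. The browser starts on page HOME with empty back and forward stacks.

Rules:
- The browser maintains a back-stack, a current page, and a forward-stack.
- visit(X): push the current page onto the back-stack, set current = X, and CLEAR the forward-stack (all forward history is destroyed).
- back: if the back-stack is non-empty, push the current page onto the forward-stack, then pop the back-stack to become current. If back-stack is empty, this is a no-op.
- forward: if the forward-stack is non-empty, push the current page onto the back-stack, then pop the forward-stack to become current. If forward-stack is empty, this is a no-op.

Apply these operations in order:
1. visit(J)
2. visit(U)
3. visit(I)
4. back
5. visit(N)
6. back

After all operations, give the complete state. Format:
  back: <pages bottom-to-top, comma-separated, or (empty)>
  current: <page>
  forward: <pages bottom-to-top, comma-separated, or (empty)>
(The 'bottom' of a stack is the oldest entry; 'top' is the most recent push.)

After 1 (visit(J)): cur=J back=1 fwd=0
After 2 (visit(U)): cur=U back=2 fwd=0
After 3 (visit(I)): cur=I back=3 fwd=0
After 4 (back): cur=U back=2 fwd=1
After 5 (visit(N)): cur=N back=3 fwd=0
After 6 (back): cur=U back=2 fwd=1

Answer: back: HOME,J
current: U
forward: N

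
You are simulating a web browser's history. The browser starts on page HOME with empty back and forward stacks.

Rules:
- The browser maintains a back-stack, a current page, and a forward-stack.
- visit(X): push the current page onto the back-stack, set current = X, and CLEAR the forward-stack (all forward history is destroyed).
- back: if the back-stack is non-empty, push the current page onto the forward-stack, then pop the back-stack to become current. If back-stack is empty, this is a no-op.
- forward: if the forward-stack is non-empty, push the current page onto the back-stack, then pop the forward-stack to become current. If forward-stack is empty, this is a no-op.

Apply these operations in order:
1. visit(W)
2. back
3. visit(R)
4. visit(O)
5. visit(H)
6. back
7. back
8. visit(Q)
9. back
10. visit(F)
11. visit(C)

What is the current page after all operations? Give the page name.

After 1 (visit(W)): cur=W back=1 fwd=0
After 2 (back): cur=HOME back=0 fwd=1
After 3 (visit(R)): cur=R back=1 fwd=0
After 4 (visit(O)): cur=O back=2 fwd=0
After 5 (visit(H)): cur=H back=3 fwd=0
After 6 (back): cur=O back=2 fwd=1
After 7 (back): cur=R back=1 fwd=2
After 8 (visit(Q)): cur=Q back=2 fwd=0
After 9 (back): cur=R back=1 fwd=1
After 10 (visit(F)): cur=F back=2 fwd=0
After 11 (visit(C)): cur=C back=3 fwd=0

Answer: C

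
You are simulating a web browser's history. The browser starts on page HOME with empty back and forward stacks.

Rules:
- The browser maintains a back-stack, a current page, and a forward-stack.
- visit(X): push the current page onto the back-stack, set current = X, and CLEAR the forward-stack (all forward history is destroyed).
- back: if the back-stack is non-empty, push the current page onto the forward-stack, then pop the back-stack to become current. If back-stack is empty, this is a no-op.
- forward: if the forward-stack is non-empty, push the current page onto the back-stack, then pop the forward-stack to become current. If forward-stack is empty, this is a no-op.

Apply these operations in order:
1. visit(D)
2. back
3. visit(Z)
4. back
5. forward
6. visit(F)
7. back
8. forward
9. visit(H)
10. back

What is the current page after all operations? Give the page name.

Answer: F

Derivation:
After 1 (visit(D)): cur=D back=1 fwd=0
After 2 (back): cur=HOME back=0 fwd=1
After 3 (visit(Z)): cur=Z back=1 fwd=0
After 4 (back): cur=HOME back=0 fwd=1
After 5 (forward): cur=Z back=1 fwd=0
After 6 (visit(F)): cur=F back=2 fwd=0
After 7 (back): cur=Z back=1 fwd=1
After 8 (forward): cur=F back=2 fwd=0
After 9 (visit(H)): cur=H back=3 fwd=0
After 10 (back): cur=F back=2 fwd=1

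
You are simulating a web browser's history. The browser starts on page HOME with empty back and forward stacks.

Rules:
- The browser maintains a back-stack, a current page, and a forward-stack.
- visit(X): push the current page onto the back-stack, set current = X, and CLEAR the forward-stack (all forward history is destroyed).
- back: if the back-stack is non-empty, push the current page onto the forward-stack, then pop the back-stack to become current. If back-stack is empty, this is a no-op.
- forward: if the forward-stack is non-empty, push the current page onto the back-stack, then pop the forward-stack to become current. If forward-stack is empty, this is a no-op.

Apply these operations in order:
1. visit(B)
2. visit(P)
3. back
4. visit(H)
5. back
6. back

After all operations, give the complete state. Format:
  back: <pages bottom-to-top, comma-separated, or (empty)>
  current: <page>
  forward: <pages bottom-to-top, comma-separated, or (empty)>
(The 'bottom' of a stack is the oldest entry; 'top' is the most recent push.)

After 1 (visit(B)): cur=B back=1 fwd=0
After 2 (visit(P)): cur=P back=2 fwd=0
After 3 (back): cur=B back=1 fwd=1
After 4 (visit(H)): cur=H back=2 fwd=0
After 5 (back): cur=B back=1 fwd=1
After 6 (back): cur=HOME back=0 fwd=2

Answer: back: (empty)
current: HOME
forward: H,B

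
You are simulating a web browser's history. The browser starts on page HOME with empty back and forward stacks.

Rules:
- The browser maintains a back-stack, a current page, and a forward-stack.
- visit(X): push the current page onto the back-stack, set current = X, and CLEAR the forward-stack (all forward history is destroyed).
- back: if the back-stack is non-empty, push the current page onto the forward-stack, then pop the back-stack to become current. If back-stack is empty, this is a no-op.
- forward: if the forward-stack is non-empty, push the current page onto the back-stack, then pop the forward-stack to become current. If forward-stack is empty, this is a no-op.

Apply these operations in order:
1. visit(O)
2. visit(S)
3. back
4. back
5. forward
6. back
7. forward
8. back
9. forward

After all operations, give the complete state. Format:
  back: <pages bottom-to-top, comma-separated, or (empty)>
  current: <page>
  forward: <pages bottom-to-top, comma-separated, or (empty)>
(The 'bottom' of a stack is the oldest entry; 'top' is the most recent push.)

After 1 (visit(O)): cur=O back=1 fwd=0
After 2 (visit(S)): cur=S back=2 fwd=0
After 3 (back): cur=O back=1 fwd=1
After 4 (back): cur=HOME back=0 fwd=2
After 5 (forward): cur=O back=1 fwd=1
After 6 (back): cur=HOME back=0 fwd=2
After 7 (forward): cur=O back=1 fwd=1
After 8 (back): cur=HOME back=0 fwd=2
After 9 (forward): cur=O back=1 fwd=1

Answer: back: HOME
current: O
forward: S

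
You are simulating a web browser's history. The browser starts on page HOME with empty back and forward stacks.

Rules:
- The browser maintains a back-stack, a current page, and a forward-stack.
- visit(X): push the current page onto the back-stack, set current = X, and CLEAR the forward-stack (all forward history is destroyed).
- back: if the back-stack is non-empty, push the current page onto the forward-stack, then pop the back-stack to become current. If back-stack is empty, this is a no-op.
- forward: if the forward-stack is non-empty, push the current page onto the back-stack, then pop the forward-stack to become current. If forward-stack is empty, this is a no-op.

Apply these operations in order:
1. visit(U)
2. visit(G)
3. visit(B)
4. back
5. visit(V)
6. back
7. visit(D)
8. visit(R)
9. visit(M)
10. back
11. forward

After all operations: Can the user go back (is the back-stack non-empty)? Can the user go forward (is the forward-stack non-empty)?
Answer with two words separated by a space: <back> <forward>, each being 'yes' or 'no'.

Answer: yes no

Derivation:
After 1 (visit(U)): cur=U back=1 fwd=0
After 2 (visit(G)): cur=G back=2 fwd=0
After 3 (visit(B)): cur=B back=3 fwd=0
After 4 (back): cur=G back=2 fwd=1
After 5 (visit(V)): cur=V back=3 fwd=0
After 6 (back): cur=G back=2 fwd=1
After 7 (visit(D)): cur=D back=3 fwd=0
After 8 (visit(R)): cur=R back=4 fwd=0
After 9 (visit(M)): cur=M back=5 fwd=0
After 10 (back): cur=R back=4 fwd=1
After 11 (forward): cur=M back=5 fwd=0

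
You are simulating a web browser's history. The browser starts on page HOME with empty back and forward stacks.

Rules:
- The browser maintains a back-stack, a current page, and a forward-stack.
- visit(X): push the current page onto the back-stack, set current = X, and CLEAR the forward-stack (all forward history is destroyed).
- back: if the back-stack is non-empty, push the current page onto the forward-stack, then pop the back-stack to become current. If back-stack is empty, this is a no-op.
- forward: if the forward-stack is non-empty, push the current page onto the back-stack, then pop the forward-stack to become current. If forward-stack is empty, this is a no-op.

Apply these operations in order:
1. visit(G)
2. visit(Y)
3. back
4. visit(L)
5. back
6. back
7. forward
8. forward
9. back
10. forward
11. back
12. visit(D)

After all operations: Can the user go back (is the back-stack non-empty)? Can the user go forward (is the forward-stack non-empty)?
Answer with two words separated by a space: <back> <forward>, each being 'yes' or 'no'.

After 1 (visit(G)): cur=G back=1 fwd=0
After 2 (visit(Y)): cur=Y back=2 fwd=0
After 3 (back): cur=G back=1 fwd=1
After 4 (visit(L)): cur=L back=2 fwd=0
After 5 (back): cur=G back=1 fwd=1
After 6 (back): cur=HOME back=0 fwd=2
After 7 (forward): cur=G back=1 fwd=1
After 8 (forward): cur=L back=2 fwd=0
After 9 (back): cur=G back=1 fwd=1
After 10 (forward): cur=L back=2 fwd=0
After 11 (back): cur=G back=1 fwd=1
After 12 (visit(D)): cur=D back=2 fwd=0

Answer: yes no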